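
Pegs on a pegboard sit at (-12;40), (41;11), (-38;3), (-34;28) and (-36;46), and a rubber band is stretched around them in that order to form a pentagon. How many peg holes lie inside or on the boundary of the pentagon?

1825

Using the shoelace formula, 2A = |[(-12)·11 − 41·40] + [41·3 − (-38)·11] + [(-38)·28 − (-34)·3] + [(-34)·46 − (-36)·28] + [(-36)·40 − (-12)·46]| = 3637, so the area is 1818.5.
Summing gcd(|Δx|,|Δy|) over the edges gives the boundary count: gcd(53,29) + gcd(79,8) + gcd(4,25) + gcd(2,18) + gcd(24,6) = 1+1+1+2+6 = 11.
Pick's theorem gives I = A − B/2 + 1 = 1818.5 − 11/2 + 1 = 1814, so the closed region contains I + B = 1814 + 11 = 1825 lattice points.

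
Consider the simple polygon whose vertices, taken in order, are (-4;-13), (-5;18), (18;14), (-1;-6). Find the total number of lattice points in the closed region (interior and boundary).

Using the shoelace formula, 2A = |[(-4)·18 − (-5)·(-13)] + [(-5)·14 − 18·18] + [18·(-6) − (-1)·14] + [(-1)·(-13) − (-4)·(-6)]| = 636, so the area is 318.
The number of boundary lattice points is Σ gcd(|Δx|,|Δy|) = gcd(1,31) + gcd(23,4) + gcd(19,20) + gcd(3,7) = 1+1+1+1 = 4.
Pick's theorem gives I = A − B/2 + 1 = 318 − 4/2 + 1 = 317, so the closed region contains I + B = 317 + 4 = 321 lattice points.

321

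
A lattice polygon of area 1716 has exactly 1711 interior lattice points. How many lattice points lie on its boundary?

12

Pick's theorem gives A = I + B/2 − 1, so B = 2(A − I + 1) = 2(1716 − 1711 + 1) = 12.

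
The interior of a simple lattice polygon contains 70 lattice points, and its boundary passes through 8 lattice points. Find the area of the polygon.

73

Pick's theorem states A = I + B/2 − 1, so A = 70 + 8/2 − 1 = 73.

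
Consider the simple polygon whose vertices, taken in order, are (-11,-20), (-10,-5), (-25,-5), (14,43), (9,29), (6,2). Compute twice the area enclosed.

1460

By the shoelace formula, twice the signed area is |((-11)·(-5) − (-10)·(-20)) + ((-10)·(-5) − (-25)·(-5)) + ((-25)·43 − 14·(-5)) + (14·29 − 9·43) + (9·2 − 6·29) + (6·(-20) − (-11)·2)| = 1460, so the area is 730.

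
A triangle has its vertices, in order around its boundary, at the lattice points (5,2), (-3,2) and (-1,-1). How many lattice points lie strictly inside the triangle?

7

By the shoelace formula, twice the signed area is |(5·2 − (-3)·2) + ((-3)·(-1) − (-1)·2) + ((-1)·2 − 5·(-1))| = 24, so the area is 12.
The number of boundary lattice points is Σ gcd(|Δx|,|Δy|) = gcd(8,0) + gcd(2,3) + gcd(6,3) = 8+1+3 = 12.
By Pick's theorem A = I + B/2 − 1, so I = 12 − 12/2 + 1 = 7.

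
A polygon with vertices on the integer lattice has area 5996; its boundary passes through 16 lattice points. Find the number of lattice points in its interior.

Pick's theorem A = I + B/2 − 1 rearranges to I = A − B/2 + 1 = 5996 − 16/2 + 1 = 5989.

5989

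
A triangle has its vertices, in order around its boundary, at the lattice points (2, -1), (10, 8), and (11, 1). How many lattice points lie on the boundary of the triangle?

The number of boundary lattice points is Σ gcd(|Δx|,|Δy|) = gcd(8,9) + gcd(1,7) + gcd(9,2) = 1+1+1 = 3.

3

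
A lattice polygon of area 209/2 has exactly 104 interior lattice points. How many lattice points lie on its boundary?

Pick's theorem gives A = I + B/2 − 1, so B = 2(A − I + 1) = 2(209/2 − 104 + 1) = 3.

3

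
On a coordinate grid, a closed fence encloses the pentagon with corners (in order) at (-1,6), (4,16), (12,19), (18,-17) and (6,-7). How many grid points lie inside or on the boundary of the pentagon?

357

Using the shoelace formula, 2A = |[(-1)·16 − 4·6] + [4·19 − 12·16] + [12·(-17) − 18·19] + [18·(-7) − 6·(-17)] + [6·6 − (-1)·(-7)]| = 697, so the area is 348.5.
Summing gcd(|Δx|,|Δy|) over the edges gives the boundary count: gcd(5,10) + gcd(8,3) + gcd(6,36) + gcd(12,10) + gcd(7,13) = 5+1+6+2+1 = 15.
Pick's theorem gives I = A − B/2 + 1 = 348.5 − 15/2 + 1 = 342, so the closed region contains I + B = 342 + 15 = 357 lattice points.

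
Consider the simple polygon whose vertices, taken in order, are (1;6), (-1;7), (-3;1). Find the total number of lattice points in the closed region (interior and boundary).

10

By the shoelace formula, twice the signed area is |(1·7 − (-1)·6) + ((-1)·1 − (-3)·7) + ((-3)·6 − 1·1)| = 14, so the area is 7.
Summing gcd(|Δx|,|Δy|) over the edges gives the boundary count: gcd(2,1) + gcd(2,6) + gcd(4,5) = 1+2+1 = 4.
Pick's theorem gives I = A − B/2 + 1 = 7 − 4/2 + 1 = 6, so the closed region contains I + B = 6 + 4 = 10 lattice points.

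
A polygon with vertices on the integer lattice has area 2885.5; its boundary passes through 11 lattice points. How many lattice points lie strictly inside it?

2881

Pick's theorem A = I + B/2 − 1 rearranges to I = A − B/2 + 1 = 2885.5 − 11/2 + 1 = 2881.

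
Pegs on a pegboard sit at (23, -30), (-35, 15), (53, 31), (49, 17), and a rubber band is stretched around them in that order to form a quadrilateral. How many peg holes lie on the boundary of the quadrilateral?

Summing gcd(|Δx|,|Δy|) over the edges gives the boundary count: gcd(58,45) + gcd(88,16) + gcd(4,14) + gcd(26,47) = 1+8+2+1 = 12.

12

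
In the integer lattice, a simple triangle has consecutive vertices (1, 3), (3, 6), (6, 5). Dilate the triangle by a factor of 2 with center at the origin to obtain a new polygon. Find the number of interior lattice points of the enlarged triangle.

By the shoelace formula, twice the signed area is |[1·6 − 3·3] + [3·5 − 6·6] + [6·3 − 1·5]| = 11, so the area is 11/2.
Summing gcd(|Δx|,|Δy|) over the edges gives the boundary count: gcd(2,3) + gcd(3,1) + gcd(5,2) = 1+1+1 = 3.
Scaling by 2 multiplies the area by 2² = 4 (so the new area is 22) and multiplies the boundary lattice-point count by 2, giving 6.
By Pick's theorem, the interior count of the dilated polygon is 22 − 6/2 + 1 = 20.

20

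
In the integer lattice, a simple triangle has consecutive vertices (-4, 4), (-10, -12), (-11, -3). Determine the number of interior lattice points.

The shoelace formula gives twice the area as |[(-4)·(-12) − (-10)·4] + [(-10)·(-3) − (-11)·(-12)] + [(-11)·4 − (-4)·(-3)]| = 70, so the area is 35.
Summing gcd(|Δx|,|Δy|) over the edges gives the boundary count: gcd(6,16) + gcd(1,9) + gcd(7,7) = 2+1+7 = 10.
Pick's theorem gives I = A − B/2 + 1 = 35 − 10/2 + 1 = 31.

31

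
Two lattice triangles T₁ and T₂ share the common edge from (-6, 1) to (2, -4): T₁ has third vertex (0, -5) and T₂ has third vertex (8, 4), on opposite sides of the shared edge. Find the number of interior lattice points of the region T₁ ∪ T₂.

52

The union is the simple quadrilateral with vertices (-6, 1), (0, -5), (2, -4), (8, 4) in order.
By the shoelace formula, twice the signed area is |((-6)·(-5) − 0·1) + (0·(-4) − 2·(-5)) + (2·4 − 8·(-4)) + (8·1 − (-6)·4)| = 112, so the area is 56.
Summing gcd(|Δx|,|Δy|) over the edges gives the boundary count: gcd(6,6) + gcd(2,1) + gcd(6,8) + gcd(14,3) = 6+1+2+1 = 10.
By Pick's theorem I = A − B/2 + 1 = 56 − 10/2 + 1 = 52.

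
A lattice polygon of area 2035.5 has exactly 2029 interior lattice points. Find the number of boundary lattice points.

15

Pick's theorem gives A = I + B/2 − 1, so B = 2(A − I + 1) = 2(2035.5 − 2029 + 1) = 15.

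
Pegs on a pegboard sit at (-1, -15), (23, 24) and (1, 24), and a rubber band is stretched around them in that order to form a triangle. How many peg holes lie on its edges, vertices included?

26

Along each edge there are gcd(|Δx|,|Δy|)+1 lattice points, so counting each shared vertex once the boundary has gcd(24,39) + gcd(22,0) + gcd(2,39) = 3+22+1 = 26.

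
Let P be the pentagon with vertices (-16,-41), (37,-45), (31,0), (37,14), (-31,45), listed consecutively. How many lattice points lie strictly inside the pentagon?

4075

Using the shoelace formula, 2A = |[(-16)·(-45) − 37·(-41)] + [37·0 − 31·(-45)] + [31·14 − 37·0] + [37·45 − (-31)·14] + [(-31)·(-41) − (-16)·45]| = 8156, so the area is 4078.
Summing gcd(|Δx|,|Δy|) over the edges gives the boundary count: gcd(53,4) + gcd(6,45) + gcd(6,14) + gcd(68,31) + gcd(15,86) = 1+3+2+1+1 = 8.
Pick's theorem gives I = A − B/2 + 1 = 4078 − 8/2 + 1 = 4075.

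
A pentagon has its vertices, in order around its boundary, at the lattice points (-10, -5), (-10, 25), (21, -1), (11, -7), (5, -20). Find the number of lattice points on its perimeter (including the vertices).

49

Summing gcd(|Δx|,|Δy|) over the edges gives the boundary count: gcd(0,30) + gcd(31,26) + gcd(10,6) + gcd(6,13) + gcd(15,15) = 30+1+2+1+15 = 49.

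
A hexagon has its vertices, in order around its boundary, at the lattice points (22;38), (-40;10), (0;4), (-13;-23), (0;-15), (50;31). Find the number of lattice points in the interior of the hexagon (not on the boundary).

1891

The shoelace formula gives twice the area as |(22·10 − (-40)·38) + ((-40)·4 − 0·10) + (0·(-23) − (-13)·4) + ((-13)·(-15) − 0·(-23)) + (0·31 − 50·(-15)) + (50·38 − 22·31)| = 3795, so the area is 1897.5.
The number of boundary lattice points is Σ gcd(|Δx|,|Δy|) = gcd(62,28) + gcd(40,6) + gcd(13,27) + gcd(13,8) + gcd(50,46) + gcd(28,7) = 2+2+1+1+2+7 = 15.
Pick's theorem gives I = A − B/2 + 1 = 1897.5 − 15/2 + 1 = 1891.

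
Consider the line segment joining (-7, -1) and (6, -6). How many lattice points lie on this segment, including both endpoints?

2

The number of lattice points on a segment between lattice points is gcd(|Δx|,|Δy|) + 1 = gcd(13,5) + 1 = 1 + 1 = 2.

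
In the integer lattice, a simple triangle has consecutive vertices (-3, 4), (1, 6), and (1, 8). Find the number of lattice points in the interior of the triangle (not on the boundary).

The shoelace formula gives twice the area as |((-3)·6 − 1·4) + (1·8 − 1·6) + (1·4 − (-3)·8)| = 8, so the area is 4.
Summing gcd(|Δx|,|Δy|) over the edges gives the boundary count: gcd(4,2) + gcd(0,2) + gcd(4,4) = 2+2+4 = 8.
By Pick's theorem A = I + B/2 − 1, so I = 4 − 8/2 + 1 = 1.

1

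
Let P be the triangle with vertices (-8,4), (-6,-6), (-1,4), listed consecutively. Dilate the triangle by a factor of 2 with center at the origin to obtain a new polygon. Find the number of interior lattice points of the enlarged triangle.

127

Using the shoelace formula, 2A = |((-8)·(-6) − (-6)·4) + ((-6)·4 − (-1)·(-6)) + ((-1)·4 − (-8)·4)| = 70, so the area is 35.
The number of boundary lattice points is Σ gcd(|Δx|,|Δy|) = gcd(2,10) + gcd(5,10) + gcd(7,0) = 2+5+7 = 14.
Scaling by 2 multiplies the area by 2² = 4 (so the new area is 140) and multiplies the boundary lattice-point count by 2, giving 28.
By Pick's theorem, the interior count of the dilated polygon is 140 − 28/2 + 1 = 127.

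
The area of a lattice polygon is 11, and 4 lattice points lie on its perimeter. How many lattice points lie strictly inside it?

From Pick's theorem, I = A − B/2 + 1 = 11 − 4/2 + 1 = 10.

10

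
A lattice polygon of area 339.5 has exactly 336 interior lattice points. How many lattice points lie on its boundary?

Pick's theorem gives A = I + B/2 − 1, so B = 2(A − I + 1) = 2(339.5 − 336 + 1) = 9.

9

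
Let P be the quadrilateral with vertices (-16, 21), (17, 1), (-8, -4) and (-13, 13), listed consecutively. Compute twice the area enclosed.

Using the shoelace formula, 2A = |((-16)·1 − 17·21) + (17·(-4) − (-8)·1) + ((-8)·13 − (-13)·(-4)) + ((-13)·21 − (-16)·13)| = 654, so the area is 327.

654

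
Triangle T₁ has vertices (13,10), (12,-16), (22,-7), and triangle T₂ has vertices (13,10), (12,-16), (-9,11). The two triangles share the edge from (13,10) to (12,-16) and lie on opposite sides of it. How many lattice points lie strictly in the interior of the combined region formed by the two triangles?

410

The union is the simple quadrilateral with vertices (13,10), (22,-7), (12,-16), (-9,11) in order.
Using the shoelace formula, 2A = |(13·(-7) − 22·10) + (22·(-16) − 12·(-7)) + (12·11 − (-9)·(-16)) + ((-9)·10 − 13·11)| = 824, so the area is 412.
The number of boundary lattice points is Σ gcd(|Δx|,|Δy|) = gcd(9,17) + gcd(10,9) + gcd(21,27) + gcd(22,1) = 1+1+3+1 = 6.
By Pick's theorem I = A − B/2 + 1 = 412 − 6/2 + 1 = 410.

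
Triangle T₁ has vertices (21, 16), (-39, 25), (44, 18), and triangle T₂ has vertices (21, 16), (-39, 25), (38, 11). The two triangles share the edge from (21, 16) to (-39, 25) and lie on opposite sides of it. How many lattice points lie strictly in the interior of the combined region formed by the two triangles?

233

The union is the simple quadrilateral with vertices (21, 16), (44, 18), (-39, 25), (38, 11) in order.
By the shoelace formula, twice the signed area is |(21·18 − 44·16) + (44·25 − (-39)·18) + ((-39)·11 − 38·25) + (38·16 − 21·11)| = 474, so the area is 237.
Along each edge there are gcd(|Δx|,|Δy|)+1 lattice points, so counting each shared vertex once the boundary has gcd(23,2) + gcd(83,7) + gcd(77,14) + gcd(17,5) = 1+1+7+1 = 10.
By Pick's theorem I = A − B/2 + 1 = 237 − 10/2 + 1 = 233.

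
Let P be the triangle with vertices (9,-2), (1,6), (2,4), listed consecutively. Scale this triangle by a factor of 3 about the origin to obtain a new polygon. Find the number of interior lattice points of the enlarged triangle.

By the shoelace formula, twice the signed area is |[9·6 − 1·(-2)] + [1·4 − 2·6] + [2·(-2) − 9·4]| = 8, so the area is 4.
Summing gcd(|Δx|,|Δy|) over the edges gives the boundary count: gcd(8,8) + gcd(1,2) + gcd(7,6) = 8+1+1 = 10.
Scaling by 3 multiplies the area by 3² = 9 (so the new area is 36) and multiplies the boundary lattice-point count by 3, giving 30.
By Pick's theorem, the interior count of the dilated polygon is 36 − 30/2 + 1 = 22.

22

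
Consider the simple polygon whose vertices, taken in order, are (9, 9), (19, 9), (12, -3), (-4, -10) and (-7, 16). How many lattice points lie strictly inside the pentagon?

Using the shoelace formula, 2A = |[9·9 − 19·9] + [19·(-3) − 12·9] + [12·(-10) − (-4)·(-3)] + [(-4)·16 − (-7)·(-10)] + [(-7)·9 − 9·16]| = 728, so the area is 364.
Summing gcd(|Δx|,|Δy|) over the edges gives the boundary count: gcd(10,0) + gcd(7,12) + gcd(16,7) + gcd(3,26) + gcd(16,7) = 10+1+1+1+1 = 14.
Pick's theorem gives I = A − B/2 + 1 = 364 − 14/2 + 1 = 358.

358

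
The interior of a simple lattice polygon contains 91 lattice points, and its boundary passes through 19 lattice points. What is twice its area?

Pick's theorem states A = I + B/2 − 1, so A = 91 + 19/2 − 1 = 199/2.
Hence 2A = 199.

199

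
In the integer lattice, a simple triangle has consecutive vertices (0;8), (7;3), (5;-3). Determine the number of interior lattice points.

By the shoelace formula, twice the signed area is |(0·3 − 7·8) + (7·(-3) − 5·3) + (5·8 − 0·(-3))| = 52, so the area is 26.
Summing gcd(|Δx|,|Δy|) over the edges gives the boundary count: gcd(7,5) + gcd(2,6) + gcd(5,11) = 1+2+1 = 4.
By Pick's theorem A = I + B/2 − 1, so I = 26 − 4/2 + 1 = 25.

25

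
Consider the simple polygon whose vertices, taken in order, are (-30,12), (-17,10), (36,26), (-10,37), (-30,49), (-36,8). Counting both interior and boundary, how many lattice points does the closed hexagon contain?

The shoelace formula gives twice the area as |[(-30)·10 − (-17)·12] + [(-17)·26 − 36·10] + [36·37 − (-10)·26] + [(-10)·49 − (-30)·37] + [(-30)·8 − (-36)·49] + [(-36)·12 − (-30)·8]| = 2646, so the area is 1323.
The number of boundary lattice points is Σ gcd(|Δx|,|Δy|) = gcd(13,2) + gcd(53,16) + gcd(46,11) + gcd(20,12) + gcd(6,41) + gcd(6,4) = 1+1+1+4+1+2 = 10.
Pick's theorem gives I = A − B/2 + 1 = 1323 − 10/2 + 1 = 1319, so the closed region contains I + B = 1319 + 10 = 1329 lattice points.

1329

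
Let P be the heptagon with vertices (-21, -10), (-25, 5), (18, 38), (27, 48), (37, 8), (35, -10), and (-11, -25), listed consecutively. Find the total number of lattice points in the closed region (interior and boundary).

By the shoelace formula, twice the signed area is |[(-21)·5 − (-25)·(-10)] + [(-25)·38 − 18·5] + [18·48 − 27·38] + [27·8 − 37·48] + [37·(-10) − 35·8] + [35·(-25) − (-11)·(-10)] + [(-11)·(-10) − (-21)·(-25)]| = 5167, so the area is 2583.5.
The number of boundary lattice points is Σ gcd(|Δx|,|Δy|) = gcd(4,15) + gcd(43,33) + gcd(9,10) + gcd(10,40) + gcd(2,18) + gcd(46,15) + gcd(10,15) = 1+1+1+10+2+1+5 = 21.
Pick's theorem gives I = A − B/2 + 1 = 2583.5 − 21/2 + 1 = 2574, so the closed region contains I + B = 2574 + 21 = 2595 lattice points.

2595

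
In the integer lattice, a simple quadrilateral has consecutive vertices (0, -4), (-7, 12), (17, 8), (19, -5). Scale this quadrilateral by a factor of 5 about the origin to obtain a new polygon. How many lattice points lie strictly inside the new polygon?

Using the shoelace formula, 2A = |(0·12 − (-7)·(-4)) + ((-7)·8 − 17·12) + (17·(-5) − 19·8) + (19·(-4) − 0·(-5))| = 601, so the area is 601/2.
Summing gcd(|Δx|,|Δy|) over the edges gives the boundary count: gcd(7,16) + gcd(24,4) + gcd(2,13) + gcd(19,1) = 1+4+1+1 = 7.
Scaling by 5 multiplies the area by 5² = 25 (so the new area is 7512.5) and multiplies the boundary lattice-point count by 5, giving 35.
By Pick's theorem, the interior count of the dilated polygon is 7512.5 − 35/2 + 1 = 7496.

7496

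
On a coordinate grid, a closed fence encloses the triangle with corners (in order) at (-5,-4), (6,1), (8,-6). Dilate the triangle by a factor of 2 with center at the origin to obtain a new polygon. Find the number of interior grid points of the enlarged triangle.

Using the shoelace formula, 2A = |[(-5)·1 − 6·(-4)] + [6·(-6) − 8·1] + [8·(-4) − (-5)·(-6)]| = 87, so the area is 43.5.
The number of boundary lattice points is Σ gcd(|Δx|,|Δy|) = gcd(11,5) + gcd(2,7) + gcd(13,2) = 1+1+1 = 3.
Scaling by 2 multiplies the area by 2² = 4 (so the new area is 174) and multiplies the boundary lattice-point count by 2, giving 6.
By Pick's theorem, the interior count of the dilated polygon is 174 − 6/2 + 1 = 172.

172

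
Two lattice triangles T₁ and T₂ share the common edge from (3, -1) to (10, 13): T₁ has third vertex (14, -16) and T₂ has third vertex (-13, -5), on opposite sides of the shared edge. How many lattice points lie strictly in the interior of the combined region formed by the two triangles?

The union is the simple quadrilateral with vertices (3, -1), (14, -16), (10, 13), (-13, -5) in order.
By the shoelace formula, twice the signed area is |(3·(-16) − 14·(-1)) + (14·13 − 10·(-16)) + (10·(-5) − (-13)·13) + ((-13)·(-1) − 3·(-5))| = 455, so the area is 455/2.
Summing gcd(|Δx|,|Δy|) over the edges gives the boundary count: gcd(11,15) + gcd(4,29) + gcd(23,18) + gcd(16,4) = 1+1+1+4 = 7.
By Pick's theorem I = A − B/2 + 1 = 455/2 − 7/2 + 1 = 225.

225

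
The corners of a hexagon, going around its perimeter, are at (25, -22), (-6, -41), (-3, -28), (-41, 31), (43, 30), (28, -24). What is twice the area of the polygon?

Using the shoelace formula, 2A = |(25·(-41) − (-6)·(-22)) + ((-6)·(-28) − (-3)·(-41)) + ((-3)·31 − (-41)·(-28)) + ((-41)·30 − 43·31) + (43·(-24) − 28·30) + (28·(-22) − 25·(-24))| = 6804, so the area is 3402.

6804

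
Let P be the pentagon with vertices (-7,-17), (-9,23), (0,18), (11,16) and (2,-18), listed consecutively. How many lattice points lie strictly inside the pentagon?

Using the shoelace formula, 2A = |((-7)·23 − (-9)·(-17)) + ((-9)·18 − 0·23) + (0·16 − 11·18) + (11·(-18) − 2·16) + (2·(-17) − (-7)·(-18))| = 1064, so the area is 532.
The number of boundary lattice points is Σ gcd(|Δx|,|Δy|) = gcd(2,40) + gcd(9,5) + gcd(11,2) + gcd(9,34) + gcd(9,1) = 2+1+1+1+1 = 6.
By Pick's theorem A = I + B/2 − 1, so I = 532 − 6/2 + 1 = 530.

530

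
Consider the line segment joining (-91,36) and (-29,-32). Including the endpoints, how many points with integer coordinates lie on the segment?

The number of lattice points on a segment between lattice points is gcd(|Δx|,|Δy|) + 1 = gcd(62,68) + 1 = 2 + 1 = 3.

3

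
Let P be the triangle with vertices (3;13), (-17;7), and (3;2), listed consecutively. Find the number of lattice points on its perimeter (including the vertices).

18

Summing gcd(|Δx|,|Δy|) over the edges gives the boundary count: gcd(20,6) + gcd(20,5) + gcd(0,11) = 2+5+11 = 18.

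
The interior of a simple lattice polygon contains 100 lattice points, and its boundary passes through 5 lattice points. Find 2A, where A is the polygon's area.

Pick's theorem states A = I + B/2 − 1, so A = 100 + 5/2 − 1 = 203/2.
Hence 2A = 203.

203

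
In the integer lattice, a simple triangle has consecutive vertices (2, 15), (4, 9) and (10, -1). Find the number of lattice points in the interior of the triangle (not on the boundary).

3

By the shoelace formula, twice the signed area is |(2·9 − 4·15) + (4·(-1) − 10·9) + (10·15 − 2·(-1))| = 16, so the area is 8.
Summing gcd(|Δx|,|Δy|) over the edges gives the boundary count: gcd(2,6) + gcd(6,10) + gcd(8,16) = 2+2+8 = 12.
By Pick's theorem A = I + B/2 − 1, so I = 8 − 12/2 + 1 = 3.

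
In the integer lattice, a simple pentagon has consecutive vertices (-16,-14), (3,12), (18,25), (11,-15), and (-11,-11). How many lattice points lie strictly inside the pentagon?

By the shoelace formula, twice the signed area is |[(-16)·12 − 3·(-14)] + [3·25 − 18·12] + [18·(-15) − 11·25] + [11·(-11) − (-11)·(-15)] + [(-11)·(-14) − (-16)·(-11)]| = 1144, so the area is 572.
The number of boundary lattice points is Σ gcd(|Δx|,|Δy|) = gcd(19,26) + gcd(15,13) + gcd(7,40) + gcd(22,4) + gcd(5,3) = 1+1+1+2+1 = 6.
By Pick's theorem A = I + B/2 − 1, so I = 572 − 6/2 + 1 = 570.

570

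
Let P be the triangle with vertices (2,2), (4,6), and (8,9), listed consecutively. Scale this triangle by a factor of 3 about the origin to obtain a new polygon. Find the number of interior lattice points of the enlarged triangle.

40

The shoelace formula gives twice the area as |(2·6 − 4·2) + (4·9 − 8·6) + (8·2 − 2·9)| = 10, so the area is 5.
Summing gcd(|Δx|,|Δy|) over the edges gives the boundary count: gcd(2,4) + gcd(4,3) + gcd(6,7) = 2+1+1 = 4.
Scaling by 3 multiplies the area by 3² = 9 (so the new area is 45) and multiplies the boundary lattice-point count by 3, giving 12.
By Pick's theorem, the interior count of the dilated polygon is 45 − 12/2 + 1 = 40.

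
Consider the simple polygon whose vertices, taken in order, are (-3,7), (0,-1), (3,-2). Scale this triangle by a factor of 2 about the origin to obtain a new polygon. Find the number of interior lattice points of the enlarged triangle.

38

By the shoelace formula, twice the signed area is |[(-3)·(-1) − 0·7] + [0·(-2) − 3·(-1)] + [3·7 − (-3)·(-2)]| = 21, so the area is 21/2.
Along each edge there are gcd(|Δx|,|Δy|)+1 lattice points, so counting each shared vertex once the boundary has gcd(3,8) + gcd(3,1) + gcd(6,9) = 1+1+3 = 5.
Scaling by 2 multiplies the area by 2² = 4 (so the new area is 42) and multiplies the boundary lattice-point count by 2, giving 10.
By Pick's theorem, the interior count of the dilated polygon is 42 − 10/2 + 1 = 38.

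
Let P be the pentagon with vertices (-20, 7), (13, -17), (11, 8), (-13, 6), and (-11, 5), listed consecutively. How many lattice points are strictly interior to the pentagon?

The shoelace formula gives twice the area as |((-20)·(-17) − 13·7) + (13·8 − 11·(-17)) + (11·6 − (-13)·8) + ((-13)·5 − (-11)·6) + ((-11)·7 − (-20)·5)| = 734, so the area is 367.
Along each edge there are gcd(|Δx|,|Δy|)+1 lattice points, so counting each shared vertex once the boundary has gcd(33,24) + gcd(2,25) + gcd(24,2) + gcd(2,1) + gcd(9,2) = 3+1+2+1+1 = 8.
By Pick's theorem A = I + B/2 − 1, so I = 367 − 8/2 + 1 = 364.

364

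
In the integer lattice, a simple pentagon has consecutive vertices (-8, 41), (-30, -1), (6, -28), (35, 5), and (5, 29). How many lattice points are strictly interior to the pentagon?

Using the shoelace formula, 2A = |((-8)·(-1) − (-30)·41) + ((-30)·(-28) − 6·(-1)) + (6·5 − 35·(-28)) + (35·29 − 5·5) + (5·41 − (-8)·29)| = 4521, so the area is 4521/2.
Along each edge there are gcd(|Δx|,|Δy|)+1 lattice points, so counting each shared vertex once the boundary has gcd(22,42) + gcd(36,27) + gcd(29,33) + gcd(30,24) + gcd(13,12) = 2+9+1+6+1 = 19.
Pick's theorem gives I = A − B/2 + 1 = 4521/2 − 19/2 + 1 = 2252.

2252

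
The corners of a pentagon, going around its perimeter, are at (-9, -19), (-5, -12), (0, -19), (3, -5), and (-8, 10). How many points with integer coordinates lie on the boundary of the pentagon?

The number of boundary lattice points is Σ gcd(|Δx|,|Δy|) = gcd(4,7) + gcd(5,7) + gcd(3,14) + gcd(11,15) + gcd(1,29) = 1+1+1+1+1 = 5.

5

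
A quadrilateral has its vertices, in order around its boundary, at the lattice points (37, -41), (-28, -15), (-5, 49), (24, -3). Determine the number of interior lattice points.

By the shoelace formula, twice the signed area is |[37·(-15) − (-28)·(-41)] + [(-28)·49 − (-5)·(-15)] + [(-5)·(-3) − 24·49] + [24·(-41) − 37·(-3)]| = 5184, so the area is 2592.
The number of boundary lattice points is Σ gcd(|Δx|,|Δy|) = gcd(65,26) + gcd(23,64) + gcd(29,52) + gcd(13,38) = 13+1+1+1 = 16.
Pick's theorem gives I = A − B/2 + 1 = 2592 − 16/2 + 1 = 2585.

2585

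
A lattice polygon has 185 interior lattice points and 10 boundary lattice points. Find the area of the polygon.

189

Pick's theorem states A = I + B/2 − 1, so A = 185 + 10/2 − 1 = 189.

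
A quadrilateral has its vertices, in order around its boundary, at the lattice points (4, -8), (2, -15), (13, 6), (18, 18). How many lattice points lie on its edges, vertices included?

Summing gcd(|Δx|,|Δy|) over the edges gives the boundary count: gcd(2,7) + gcd(11,21) + gcd(5,12) + gcd(14,26) = 1+1+1+2 = 5.

5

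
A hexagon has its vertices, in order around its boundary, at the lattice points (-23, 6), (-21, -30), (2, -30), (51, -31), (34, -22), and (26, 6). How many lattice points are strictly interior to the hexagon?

By the shoelace formula, twice the signed area is |((-23)·(-30) − (-21)·6) + ((-21)·(-30) − 2·(-30)) + (2·(-31) − 51·(-30)) + (51·(-22) − 34·(-31)) + (34·6 − 26·(-22)) + (26·6 − (-23)·6)| = 3976, so the area is 1988.
The number of boundary lattice points is Σ gcd(|Δx|,|Δy|) = gcd(2,36) + gcd(23,0) + gcd(49,1) + gcd(17,9) + gcd(8,28) + gcd(49,0) = 2+23+1+1+4+49 = 80.
By Pick's theorem A = I + B/2 − 1, so I = 1988 − 80/2 + 1 = 1949.

1949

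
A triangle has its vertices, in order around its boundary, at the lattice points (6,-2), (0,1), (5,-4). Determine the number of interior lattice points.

4

Using the shoelace formula, 2A = |[6·1 − 0·(-2)] + [0·(-4) − 5·1] + [5·(-2) − 6·(-4)]| = 15, so the area is 15/2.
Along each edge there are gcd(|Δx|,|Δy|)+1 lattice points, so counting each shared vertex once the boundary has gcd(6,3) + gcd(5,5) + gcd(1,2) = 3+5+1 = 9.
Pick's theorem gives I = A − B/2 + 1 = 15/2 − 9/2 + 1 = 4.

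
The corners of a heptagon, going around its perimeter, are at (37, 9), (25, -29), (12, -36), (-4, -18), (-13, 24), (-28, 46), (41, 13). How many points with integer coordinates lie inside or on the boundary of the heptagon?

By the shoelace formula, twice the signed area is |[37·(-29) − 25·9] + [25·(-36) − 12·(-29)] + [12·(-18) − (-4)·(-36)] + [(-4)·24 − (-13)·(-18)] + [(-13)·46 − (-28)·24] + [(-28)·13 − 41·46] + [41·9 − 37·13]| = 4828, so the area is 2414.
The number of boundary lattice points is Σ gcd(|Δx|,|Δy|) = gcd(12,38) + gcd(13,7) + gcd(16,18) + gcd(9,42) + gcd(15,22) + gcd(69,33) + gcd(4,4) = 2+1+2+3+1+3+4 = 16.
Pick's theorem gives I = A − B/2 + 1 = 2414 − 16/2 + 1 = 2407, so the closed region contains I + B = 2407 + 16 = 2423 lattice points.

2423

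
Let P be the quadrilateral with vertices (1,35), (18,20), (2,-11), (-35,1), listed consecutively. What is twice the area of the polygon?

The shoelace formula gives twice the area as |(1·20 − 18·35) + (18·(-11) − 2·20) + (2·1 − (-35)·(-11)) + ((-35)·35 − 1·1)| = 2457, so the area is 1228.5.

2457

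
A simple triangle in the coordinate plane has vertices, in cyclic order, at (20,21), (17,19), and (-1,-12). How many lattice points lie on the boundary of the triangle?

Summing gcd(|Δx|,|Δy|) over the edges gives the boundary count: gcd(3,2) + gcd(18,31) + gcd(21,33) = 1+1+3 = 5.

5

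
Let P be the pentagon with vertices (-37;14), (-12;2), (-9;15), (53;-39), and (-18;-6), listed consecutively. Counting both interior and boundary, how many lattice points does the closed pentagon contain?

1007

Using the shoelace formula, 2A = |((-37)·2 − (-12)·14) + ((-12)·15 − (-9)·2) + ((-9)·(-39) − 53·15) + (53·(-6) − (-18)·(-39)) + ((-18)·14 − (-37)·(-6))| = 2006, so the area is 1003.
Summing gcd(|Δx|,|Δy|) over the edges gives the boundary count: gcd(25,12) + gcd(3,13) + gcd(62,54) + gcd(71,33) + gcd(19,20) = 1+1+2+1+1 = 6.
Pick's theorem gives I = A − B/2 + 1 = 1003 − 6/2 + 1 = 1001, so the closed region contains I + B = 1001 + 6 = 1007 lattice points.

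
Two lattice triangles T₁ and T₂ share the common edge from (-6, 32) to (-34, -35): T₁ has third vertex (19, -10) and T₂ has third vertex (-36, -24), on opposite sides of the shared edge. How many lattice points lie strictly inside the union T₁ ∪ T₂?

1645

The union is the simple quadrilateral with vertices (-6, 32), (19, -10), (-34, -35), (-36, -24) in order.
The shoelace formula gives twice the area as |[(-6)·(-10) − 19·32] + [19·(-35) − (-34)·(-10)] + [(-34)·(-24) − (-36)·(-35)] + [(-36)·32 − (-6)·(-24)]| = 3293, so the area is 3293/2.
The number of boundary lattice points is Σ gcd(|Δx|,|Δy|) = gcd(25,42) + gcd(53,25) + gcd(2,11) + gcd(30,56) = 1+1+1+2 = 5.
By Pick's theorem I = A − B/2 + 1 = 3293/2 − 5/2 + 1 = 1645.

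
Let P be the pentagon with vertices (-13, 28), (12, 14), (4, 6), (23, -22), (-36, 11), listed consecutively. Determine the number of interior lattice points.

1061

Using the shoelace formula, 2A = |((-13)·14 − 12·28) + (12·6 − 4·14) + (4·(-22) − 23·6) + (23·11 − (-36)·(-22)) + ((-36)·28 − (-13)·11)| = 2132, so the area is 1066.
Summing gcd(|Δx|,|Δy|) over the edges gives the boundary count: gcd(25,14) + gcd(8,8) + gcd(19,28) + gcd(59,33) + gcd(23,17) = 1+8+1+1+1 = 12.
Pick's theorem gives I = A − B/2 + 1 = 1066 − 12/2 + 1 = 1061.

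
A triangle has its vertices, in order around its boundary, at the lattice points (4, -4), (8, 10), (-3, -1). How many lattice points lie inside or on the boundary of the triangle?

63

The shoelace formula gives twice the area as |(4·10 − 8·(-4)) + (8·(-1) − (-3)·10) + ((-3)·(-4) − 4·(-1))| = 110, so the area is 55.
Summing gcd(|Δx|,|Δy|) over the edges gives the boundary count: gcd(4,14) + gcd(11,11) + gcd(7,3) = 2+11+1 = 14.
Pick's theorem gives I = A − B/2 + 1 = 55 − 14/2 + 1 = 49, so the closed region contains I + B = 49 + 14 = 63 lattice points.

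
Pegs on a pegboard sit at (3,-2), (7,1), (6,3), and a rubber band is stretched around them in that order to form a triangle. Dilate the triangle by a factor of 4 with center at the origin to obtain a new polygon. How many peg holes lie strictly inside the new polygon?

The shoelace formula gives twice the area as |(3·1 − 7·(-2)) + (7·3 − 6·1) + (6·(-2) − 3·3)| = 11, so the area is 11/2.
Along each edge there are gcd(|Δx|,|Δy|)+1 lattice points, so counting each shared vertex once the boundary has gcd(4,3) + gcd(1,2) + gcd(3,5) = 1+1+1 = 3.
Scaling by 4 multiplies the area by 4² = 16 (so the new area is 88) and multiplies the boundary lattice-point count by 4, giving 12.
By Pick's theorem, the interior count of the dilated polygon is 88 − 12/2 + 1 = 83.

83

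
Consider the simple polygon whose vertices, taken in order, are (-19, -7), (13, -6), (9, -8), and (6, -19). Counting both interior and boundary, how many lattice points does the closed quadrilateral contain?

Using the shoelace formula, 2A = |[(-19)·(-6) − 13·(-7)] + [13·(-8) − 9·(-6)] + [9·(-19) − 6·(-8)] + [6·(-7) − (-19)·(-19)]| = 371, so the area is 371/2.
Along each edge there are gcd(|Δx|,|Δy|)+1 lattice points, so counting each shared vertex once the boundary has gcd(32,1) + gcd(4,2) + gcd(3,11) + gcd(25,12) = 1+2+1+1 = 5.
Pick's theorem gives I = A − B/2 + 1 = 371/2 − 5/2 + 1 = 184, so the closed region contains I + B = 184 + 5 = 189 lattice points.

189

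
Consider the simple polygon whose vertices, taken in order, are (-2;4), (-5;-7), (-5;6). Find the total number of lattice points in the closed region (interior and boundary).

28

The shoelace formula gives twice the area as |[(-2)·(-7) − (-5)·4] + [(-5)·6 − (-5)·(-7)] + [(-5)·4 − (-2)·6]| = 39, so the area is 19.5.
Along each edge there are gcd(|Δx|,|Δy|)+1 lattice points, so counting each shared vertex once the boundary has gcd(3,11) + gcd(0,13) + gcd(3,2) = 1+13+1 = 15.
Pick's theorem gives I = A − B/2 + 1 = 19.5 − 15/2 + 1 = 13, so the closed region contains I + B = 13 + 15 = 28 lattice points.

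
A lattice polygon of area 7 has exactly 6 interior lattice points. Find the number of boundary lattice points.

4

Pick's theorem gives A = I + B/2 − 1, so B = 2(A − I + 1) = 2(7 − 6 + 1) = 4.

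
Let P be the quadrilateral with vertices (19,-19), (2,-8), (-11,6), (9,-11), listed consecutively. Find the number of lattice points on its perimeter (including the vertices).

Along each edge there are gcd(|Δx|,|Δy|)+1 lattice points, so counting each shared vertex once the boundary has gcd(17,11) + gcd(13,14) + gcd(20,17) + gcd(10,8) = 1+1+1+2 = 5.

5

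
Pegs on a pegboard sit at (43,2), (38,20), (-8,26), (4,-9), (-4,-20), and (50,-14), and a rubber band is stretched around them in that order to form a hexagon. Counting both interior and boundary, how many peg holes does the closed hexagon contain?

The shoelace formula gives twice the area as |(43·20 − 38·2) + (38·26 − (-8)·20) + ((-8)·(-9) − 4·26) + (4·(-20) − (-4)·(-9)) + ((-4)·(-14) − 50·(-20)) + (50·2 − 43·(-14))| = 3542, so the area is 1771.
Along each edge there are gcd(|Δx|,|Δy|)+1 lattice points, so counting each shared vertex once the boundary has gcd(5,18) + gcd(46,6) + gcd(12,35) + gcd(8,11) + gcd(54,6) + gcd(7,16) = 1+2+1+1+6+1 = 12.
Pick's theorem gives I = A − B/2 + 1 = 1771 − 12/2 + 1 = 1766, so the closed region contains I + B = 1766 + 12 = 1778 lattice points.

1778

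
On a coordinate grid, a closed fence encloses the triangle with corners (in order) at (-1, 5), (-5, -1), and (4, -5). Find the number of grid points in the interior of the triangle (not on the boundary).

32

Using the shoelace formula, 2A = |[(-1)·(-1) − (-5)·5] + [(-5)·(-5) − 4·(-1)] + [4·5 − (-1)·(-5)]| = 70, so the area is 35.
Along each edge there are gcd(|Δx|,|Δy|)+1 lattice points, so counting each shared vertex once the boundary has gcd(4,6) + gcd(9,4) + gcd(5,10) = 2+1+5 = 8.
By Pick's theorem A = I + B/2 − 1, so I = 35 − 8/2 + 1 = 32.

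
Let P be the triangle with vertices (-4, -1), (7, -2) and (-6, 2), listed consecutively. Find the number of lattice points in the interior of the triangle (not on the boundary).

By the shoelace formula, twice the signed area is |[(-4)·(-2) − 7·(-1)] + [7·2 − (-6)·(-2)] + [(-6)·(-1) − (-4)·2]| = 31, so the area is 15.5.
Summing gcd(|Δx|,|Δy|) over the edges gives the boundary count: gcd(11,1) + gcd(13,4) + gcd(2,3) = 1+1+1 = 3.
By Pick's theorem A = I + B/2 − 1, so I = 15.5 − 3/2 + 1 = 15.

15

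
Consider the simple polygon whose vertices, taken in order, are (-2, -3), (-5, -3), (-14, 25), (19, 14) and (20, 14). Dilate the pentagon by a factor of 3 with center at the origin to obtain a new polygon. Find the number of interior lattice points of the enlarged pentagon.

3994

By the shoelace formula, twice the signed area is |[(-2)·(-3) − (-5)·(-3)] + [(-5)·25 − (-14)·(-3)] + [(-14)·14 − 19·25] + [19·14 − 20·14] + [20·(-3) − (-2)·14]| = 893, so the area is 893/2.
Summing gcd(|Δx|,|Δy|) over the edges gives the boundary count: gcd(3,0) + gcd(9,28) + gcd(33,11) + gcd(1,0) + gcd(22,17) = 3+1+11+1+1 = 17.
Scaling by 3 multiplies the area by 3² = 9 (so the new area is 8037/2) and multiplies the boundary lattice-point count by 3, giving 51.
By Pick's theorem, the interior count of the dilated polygon is 8037/2 − 51/2 + 1 = 3994.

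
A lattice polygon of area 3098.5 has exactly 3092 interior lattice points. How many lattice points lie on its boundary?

Pick's theorem gives A = I + B/2 − 1, so B = 2(A − I + 1) = 2(3098.5 − 3092 + 1) = 15.

15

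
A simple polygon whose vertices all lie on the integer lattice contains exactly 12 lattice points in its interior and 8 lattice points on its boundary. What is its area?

Pick's theorem states A = I + B/2 − 1, so A = 12 + 8/2 − 1 = 15.

15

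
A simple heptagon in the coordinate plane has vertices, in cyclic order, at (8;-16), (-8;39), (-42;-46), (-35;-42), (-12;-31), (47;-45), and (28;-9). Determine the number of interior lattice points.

Using the shoelace formula, 2A = |(8·39 − (-8)·(-16)) + ((-8)·(-46) − (-42)·39) + ((-42)·(-42) − (-35)·(-46)) + ((-35)·(-31) − (-12)·(-42)) + ((-12)·(-45) − 47·(-31)) + (47·(-9) − 28·(-45)) + (28·(-16) − 8·(-9))| = 5383, so the area is 2691.5.
The number of boundary lattice points is Σ gcd(|Δx|,|Δy|) = gcd(16,55) + gcd(34,85) + gcd(7,4) + gcd(23,11) + gcd(59,14) + gcd(19,36) + gcd(20,7) = 1+17+1+1+1+1+1 = 23.
Pick's theorem gives I = A − B/2 + 1 = 2691.5 − 23/2 + 1 = 2681.

2681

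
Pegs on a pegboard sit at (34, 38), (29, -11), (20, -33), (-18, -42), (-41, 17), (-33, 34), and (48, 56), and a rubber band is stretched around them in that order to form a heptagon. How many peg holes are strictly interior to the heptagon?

5031

The shoelace formula gives twice the area as |(34·(-11) − 29·38) + (29·(-33) − 20·(-11)) + (20·(-42) − (-18)·(-33)) + ((-18)·17 − (-41)·(-42)) + ((-41)·34 − (-33)·17) + ((-33)·56 − 48·34) + (48·38 − 34·56)| = 10068, so the area is 5034.
The number of boundary lattice points is Σ gcd(|Δx|,|Δy|) = gcd(5,49) + gcd(9,22) + gcd(38,9) + gcd(23,59) + gcd(8,17) + gcd(81,22) + gcd(14,18) = 1+1+1+1+1+1+2 = 8.
By Pick's theorem A = I + B/2 − 1, so I = 5034 − 8/2 + 1 = 5031.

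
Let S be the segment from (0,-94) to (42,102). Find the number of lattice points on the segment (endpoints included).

The number of lattice points on a segment between lattice points is gcd(|Δx|,|Δy|) + 1 = gcd(42,196) + 1 = 14 + 1 = 15.

15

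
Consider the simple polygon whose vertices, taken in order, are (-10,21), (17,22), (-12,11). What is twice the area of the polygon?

Using the shoelace formula, 2A = |((-10)·22 − 17·21) + (17·11 − (-12)·22) + ((-12)·21 − (-10)·11)| = 268, so the area is 134.

268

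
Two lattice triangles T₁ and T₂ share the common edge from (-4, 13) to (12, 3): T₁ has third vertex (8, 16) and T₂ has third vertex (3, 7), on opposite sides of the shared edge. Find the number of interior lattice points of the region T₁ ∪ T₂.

The union is the simple quadrilateral with vertices (-4, 13), (8, 16), (12, 3), (3, 7) in order.
Using the shoelace formula, 2A = |((-4)·16 − 8·13) + (8·3 − 12·16) + (12·7 − 3·3) + (3·13 − (-4)·7)| = 194, so the area is 97.
Along each edge there are gcd(|Δx|,|Δy|)+1 lattice points, so counting each shared vertex once the boundary has gcd(12,3) + gcd(4,13) + gcd(9,4) + gcd(7,6) = 3+1+1+1 = 6.
By Pick's theorem I = A − B/2 + 1 = 97 − 6/2 + 1 = 95.

95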